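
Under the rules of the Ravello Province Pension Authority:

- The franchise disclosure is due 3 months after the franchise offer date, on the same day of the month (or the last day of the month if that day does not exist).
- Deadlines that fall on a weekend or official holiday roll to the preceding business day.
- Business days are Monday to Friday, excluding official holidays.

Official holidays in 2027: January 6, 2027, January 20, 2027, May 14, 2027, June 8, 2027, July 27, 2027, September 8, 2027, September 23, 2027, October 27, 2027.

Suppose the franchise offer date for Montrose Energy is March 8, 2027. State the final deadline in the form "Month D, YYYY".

Moving 3 months forward from March 8, 2027 on the corresponding day gives June 8, 2027.
June 8, 2027 is a listed holiday; the preceding business day is June 7, 2027 (Monday).
The final due date is June 7, 2027.

June 7, 2027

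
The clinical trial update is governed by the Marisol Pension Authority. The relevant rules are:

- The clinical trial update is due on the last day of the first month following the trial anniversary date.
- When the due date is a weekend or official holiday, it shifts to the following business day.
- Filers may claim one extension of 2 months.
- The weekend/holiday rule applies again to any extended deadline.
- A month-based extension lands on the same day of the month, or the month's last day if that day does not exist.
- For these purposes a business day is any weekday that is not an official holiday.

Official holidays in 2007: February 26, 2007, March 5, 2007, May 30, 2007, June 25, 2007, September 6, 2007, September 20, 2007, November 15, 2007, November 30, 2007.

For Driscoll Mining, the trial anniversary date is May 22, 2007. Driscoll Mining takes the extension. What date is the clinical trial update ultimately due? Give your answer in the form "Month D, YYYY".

September 3, 2007

1 month after May 22, 2007 falls in June 2007; the last day of that month is June 30, 2007.
June 30, 2007 is a Saturday, so it moves to the next business day, July 2, 2007 (Monday).
Add 2 months to July 2, 2007: September 2, 2007.
September 2, 2007 is a Sunday, so it moves to the next business day, September 3, 2007 (Monday).
So the filing is due September 3, 2007.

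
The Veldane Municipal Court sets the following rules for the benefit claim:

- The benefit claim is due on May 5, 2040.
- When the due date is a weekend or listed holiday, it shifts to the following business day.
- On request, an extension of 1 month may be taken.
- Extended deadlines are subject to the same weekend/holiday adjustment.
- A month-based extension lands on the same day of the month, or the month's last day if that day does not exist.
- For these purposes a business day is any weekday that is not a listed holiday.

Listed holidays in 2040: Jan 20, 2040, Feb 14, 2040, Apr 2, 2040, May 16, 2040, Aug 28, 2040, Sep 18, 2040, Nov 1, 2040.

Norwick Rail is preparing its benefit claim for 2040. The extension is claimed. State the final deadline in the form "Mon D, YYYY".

Jun 7, 2040

The statutory due date is May 5, 2040.
May 5, 2040 is a Saturday; the next business day is May 7, 2040 (Monday).
The 1 month extension carries May 7, 2040 to Jun 7, 2040.
Jun 7, 2040 is a Thursday and not a listed holiday, so it stands.
Final deadline: Jun 7, 2040.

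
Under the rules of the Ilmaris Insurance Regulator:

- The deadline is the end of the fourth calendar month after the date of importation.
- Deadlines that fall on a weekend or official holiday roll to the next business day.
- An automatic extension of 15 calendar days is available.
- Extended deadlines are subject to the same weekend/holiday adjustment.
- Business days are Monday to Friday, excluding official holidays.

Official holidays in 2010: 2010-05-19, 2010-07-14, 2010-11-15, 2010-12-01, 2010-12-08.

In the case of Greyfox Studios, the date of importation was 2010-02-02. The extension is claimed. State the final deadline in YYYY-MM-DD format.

The fourth month after 2010-02-02 is June 2010, whose last day is 2010-06-30.
2010-06-30 falls on a Wednesday, which is a business day, so no adjustment is needed.
Applying the 15-calendar-day extension: 2010-06-30 + 15 days = 2010-07-15.
Since 2010-07-15 is a Thursday and not a holiday, the date is unchanged.
Deadline: 2010-07-15.

2010-07-15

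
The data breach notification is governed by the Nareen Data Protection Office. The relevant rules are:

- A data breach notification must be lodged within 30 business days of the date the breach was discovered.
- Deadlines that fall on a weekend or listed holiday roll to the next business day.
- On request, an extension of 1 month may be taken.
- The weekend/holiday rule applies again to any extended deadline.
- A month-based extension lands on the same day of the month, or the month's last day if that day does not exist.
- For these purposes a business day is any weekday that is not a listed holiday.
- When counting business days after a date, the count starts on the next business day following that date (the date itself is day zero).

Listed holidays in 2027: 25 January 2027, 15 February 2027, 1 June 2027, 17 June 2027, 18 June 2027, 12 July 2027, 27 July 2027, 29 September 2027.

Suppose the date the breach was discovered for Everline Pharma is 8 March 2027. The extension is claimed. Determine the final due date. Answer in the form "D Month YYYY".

30 business days after 8 March 2027, excluding weekends and holidays, is 19 April 2027.
Since 19 April 2027 is a Monday and not a holiday, the date is unchanged.
Applying the 1 month extension: 1 month after 19 April 2027 is 19 May 2027.
Since 19 May 2027 is a Wednesday and not a holiday, the date is unchanged.
Final deadline: 19 May 2027.

19 May 2027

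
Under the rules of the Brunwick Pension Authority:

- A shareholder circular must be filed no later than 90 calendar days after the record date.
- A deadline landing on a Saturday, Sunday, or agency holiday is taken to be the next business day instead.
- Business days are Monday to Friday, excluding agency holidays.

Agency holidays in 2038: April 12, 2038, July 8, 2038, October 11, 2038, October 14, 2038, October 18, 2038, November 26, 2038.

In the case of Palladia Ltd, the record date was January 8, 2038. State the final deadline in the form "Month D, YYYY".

April 8, 2038

Adding 90 calendar days to January 8, 2038 gives April 8, 2038.
April 8, 2038 (Thursday) is already a business day.
So the filing is due April 8, 2038.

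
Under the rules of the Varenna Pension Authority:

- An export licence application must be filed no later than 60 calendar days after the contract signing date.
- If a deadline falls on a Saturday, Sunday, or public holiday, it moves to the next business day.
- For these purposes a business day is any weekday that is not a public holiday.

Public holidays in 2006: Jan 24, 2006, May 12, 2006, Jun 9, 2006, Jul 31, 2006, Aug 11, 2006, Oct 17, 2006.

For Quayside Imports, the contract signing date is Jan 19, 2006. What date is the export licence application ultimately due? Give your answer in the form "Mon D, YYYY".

From Jan 19, 2006, 60 calendar days later is Mar 20, 2006.
Mar 20, 2006 falls on a Monday, which is a business day, so no adjustment is needed.
So the filing is due Mar 20, 2006.

Mar 20, 2006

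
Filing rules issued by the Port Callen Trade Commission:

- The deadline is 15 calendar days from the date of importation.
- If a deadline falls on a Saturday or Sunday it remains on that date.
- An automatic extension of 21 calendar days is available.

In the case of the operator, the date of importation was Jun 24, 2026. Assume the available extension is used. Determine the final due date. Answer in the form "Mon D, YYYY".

15 calendar days after Jun 24, 2026 is Jul 9, 2026.
Jul 9, 2026 falls on a Thursday. The rules make no weekend/holiday allowance, so it remains Jul 9, 2026.
Add the 21 calendar-day extension to Jul 9, 2026: Jul 30, 2026.
No adjustment is made for weekends or holidays, so Jul 30, 2026 stands.
Final deadline: Jul 30, 2026.

Jul 30, 2026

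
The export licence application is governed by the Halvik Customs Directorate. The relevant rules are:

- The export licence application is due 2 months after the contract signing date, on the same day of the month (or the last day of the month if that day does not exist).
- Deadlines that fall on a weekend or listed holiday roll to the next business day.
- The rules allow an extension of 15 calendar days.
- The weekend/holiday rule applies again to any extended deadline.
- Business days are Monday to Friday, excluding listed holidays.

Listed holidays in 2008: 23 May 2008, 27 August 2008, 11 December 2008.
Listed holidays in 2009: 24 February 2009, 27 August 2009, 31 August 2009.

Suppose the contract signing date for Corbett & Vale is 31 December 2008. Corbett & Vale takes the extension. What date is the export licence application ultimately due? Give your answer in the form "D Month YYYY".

17 March 2009

2 months after 31 December 2008, on the same day of the month, is 28 February 2009 (day 31 does not exist in February, so the month's last day is used).
28 February 2009 is a Saturday; the next business day is 2 March 2009 (Monday).
Add the 15 calendar-day extension to 2 March 2009: 17 March 2009.
17 March 2009 (Tuesday) is already a business day.
Deadline: 17 March 2009.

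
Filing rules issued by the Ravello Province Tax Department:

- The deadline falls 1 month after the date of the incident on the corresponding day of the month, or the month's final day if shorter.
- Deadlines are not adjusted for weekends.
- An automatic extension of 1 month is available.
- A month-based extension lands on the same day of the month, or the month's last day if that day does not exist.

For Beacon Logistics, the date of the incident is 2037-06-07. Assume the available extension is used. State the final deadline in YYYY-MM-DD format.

2037-08-07

1 month from 2037-06-07 is 2037-07-07.
No adjustment is made for weekends or holidays, so 2037-07-07 stands.
Add 1 month to 2037-07-07: 2037-08-07.
2037-08-07 is a Friday; no weekend or holiday adjustment applies.
Deadline: 2037-08-07.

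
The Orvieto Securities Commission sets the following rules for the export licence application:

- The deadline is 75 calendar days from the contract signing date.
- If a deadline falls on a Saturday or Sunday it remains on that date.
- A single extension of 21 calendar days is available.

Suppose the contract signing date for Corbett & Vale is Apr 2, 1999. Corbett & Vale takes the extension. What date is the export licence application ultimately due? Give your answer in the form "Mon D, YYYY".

Trigger date Apr 2, 1999 + 75 calendar days = Jun 16, 1999.
Jun 16, 1999 falls on a Wednesday. The rules make no weekend/holiday allowance, so it remains Jun 16, 1999.
With the 21-day extension, Jun 16, 1999 becomes Jul 7, 1999.
No adjustment is made for weekends or holidays, so Jul 7, 1999 stands.
Deadline: Jul 7, 1999.

Jul 7, 1999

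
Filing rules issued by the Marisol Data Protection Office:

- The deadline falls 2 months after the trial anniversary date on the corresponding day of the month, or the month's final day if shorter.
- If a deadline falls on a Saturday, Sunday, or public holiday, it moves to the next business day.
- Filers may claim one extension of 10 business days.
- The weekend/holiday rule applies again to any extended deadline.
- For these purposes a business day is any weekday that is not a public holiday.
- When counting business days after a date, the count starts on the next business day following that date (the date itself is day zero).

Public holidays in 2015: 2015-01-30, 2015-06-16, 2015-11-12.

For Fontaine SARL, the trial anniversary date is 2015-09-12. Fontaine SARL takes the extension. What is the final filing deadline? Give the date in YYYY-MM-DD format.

Moving 2 months forward from 2015-09-12 on the corresponding day gives 2015-11-12.
2015-11-12 is a listed holiday, so it moves to the next business day, 2015-11-13 (Friday).
Applying the 10-business-day extension: 10 business days after 2015-11-13 is 2015-11-27.
2015-11-27 is a Friday and not a listed holiday, so it stands.
Final deadline: 2015-11-27.

2015-11-27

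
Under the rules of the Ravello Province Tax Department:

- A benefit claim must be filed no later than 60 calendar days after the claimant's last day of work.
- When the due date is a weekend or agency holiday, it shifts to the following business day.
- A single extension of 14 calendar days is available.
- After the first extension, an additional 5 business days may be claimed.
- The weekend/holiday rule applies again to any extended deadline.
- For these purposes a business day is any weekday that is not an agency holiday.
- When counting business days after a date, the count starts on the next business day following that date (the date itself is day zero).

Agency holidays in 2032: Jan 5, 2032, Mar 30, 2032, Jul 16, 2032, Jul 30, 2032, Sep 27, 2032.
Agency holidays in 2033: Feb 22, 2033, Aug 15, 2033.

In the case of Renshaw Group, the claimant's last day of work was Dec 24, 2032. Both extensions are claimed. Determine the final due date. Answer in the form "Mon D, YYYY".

From Dec 24, 2032, 60 calendar days later is Feb 22, 2033.
Feb 22, 2033 falls on a listed holiday. Rolling to the next business day gives Feb 23, 2033, a Wednesday.
With the 14-day extension, Feb 23, 2033 becomes Mar 9, 2033.
Mar 9, 2033 (Wednesday) is already a business day.
Applying the 5-business-day extension: 5 business days after Mar 9, 2033 is Mar 16, 2033.
Mar 16, 2033 falls on a Wednesday, which is a business day, so no adjustment is needed.
So the filing is due Mar 16, 2033.

Mar 16, 2033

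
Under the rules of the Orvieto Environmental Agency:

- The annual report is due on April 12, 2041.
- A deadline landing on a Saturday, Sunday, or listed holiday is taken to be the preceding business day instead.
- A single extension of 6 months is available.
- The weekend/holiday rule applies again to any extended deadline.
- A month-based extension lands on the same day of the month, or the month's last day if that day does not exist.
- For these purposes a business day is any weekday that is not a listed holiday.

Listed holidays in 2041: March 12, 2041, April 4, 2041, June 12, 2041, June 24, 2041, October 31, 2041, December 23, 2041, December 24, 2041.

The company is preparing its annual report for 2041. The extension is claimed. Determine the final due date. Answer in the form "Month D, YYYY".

The statutory due date is April 12, 2041.
April 12, 2041 is a Friday and not a listed holiday, so it stands.
Applying the 6 months extension: 6 months after April 12, 2041 is October 12, 2041.
October 12, 2041 falls on a Saturday. Rolling to the preceding business day gives October 11, 2041, a Friday.
So the filing is due October 11, 2041.

October 11, 2041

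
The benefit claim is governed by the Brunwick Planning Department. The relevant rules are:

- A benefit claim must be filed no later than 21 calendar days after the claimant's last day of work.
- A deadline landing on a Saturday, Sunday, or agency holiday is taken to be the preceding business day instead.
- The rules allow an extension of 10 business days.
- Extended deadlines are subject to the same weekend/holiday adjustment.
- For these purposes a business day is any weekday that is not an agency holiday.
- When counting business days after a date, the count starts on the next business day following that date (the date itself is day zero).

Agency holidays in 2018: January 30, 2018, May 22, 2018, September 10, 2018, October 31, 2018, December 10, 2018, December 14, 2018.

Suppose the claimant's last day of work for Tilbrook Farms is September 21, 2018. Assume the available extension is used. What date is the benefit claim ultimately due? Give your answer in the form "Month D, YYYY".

Adding 21 calendar days to September 21, 2018 gives October 12, 2018.
October 12, 2018 falls on a Friday, which is a business day, so no adjustment is needed.
Counting 10 further business days from October 12, 2018 reaches October 26, 2018.
October 26, 2018 (Friday) is already a business day.
Final deadline: October 26, 2018.

October 26, 2018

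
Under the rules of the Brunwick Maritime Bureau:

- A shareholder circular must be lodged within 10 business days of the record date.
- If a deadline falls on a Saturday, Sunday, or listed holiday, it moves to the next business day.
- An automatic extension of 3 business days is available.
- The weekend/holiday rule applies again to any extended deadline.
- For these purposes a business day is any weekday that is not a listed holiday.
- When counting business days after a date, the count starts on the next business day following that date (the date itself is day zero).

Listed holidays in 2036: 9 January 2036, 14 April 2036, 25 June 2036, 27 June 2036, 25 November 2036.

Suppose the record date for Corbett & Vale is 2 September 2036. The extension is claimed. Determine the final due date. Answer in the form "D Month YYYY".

10 business days after 2 September 2036, excluding weekends and holidays, is 16 September 2036.
16 September 2036 falls on a Tuesday, which is a business day, so no adjustment is needed.
Applying the 3-business-day extension: 3 business days after 16 September 2036 is 19 September 2036.
Since 19 September 2036 is a Friday and not a holiday, the date is unchanged.
So the filing is due 19 September 2036.

19 September 2036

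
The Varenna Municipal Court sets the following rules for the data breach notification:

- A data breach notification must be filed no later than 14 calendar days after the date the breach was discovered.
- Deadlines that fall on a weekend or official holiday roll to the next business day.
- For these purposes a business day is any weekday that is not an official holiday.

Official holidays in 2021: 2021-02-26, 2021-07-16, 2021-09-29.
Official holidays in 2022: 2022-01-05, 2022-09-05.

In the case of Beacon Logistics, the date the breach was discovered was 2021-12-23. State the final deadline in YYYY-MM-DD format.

2022-01-06

Adding 14 calendar days to 2021-12-23 gives 2022-01-06.
2022-01-06 is a Thursday and not a listed holiday, so it stands.
The final due date is 2022-01-06.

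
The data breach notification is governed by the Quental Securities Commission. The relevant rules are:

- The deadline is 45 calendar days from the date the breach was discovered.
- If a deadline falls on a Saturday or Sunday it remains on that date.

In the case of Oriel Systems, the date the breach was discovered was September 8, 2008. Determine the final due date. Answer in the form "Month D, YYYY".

Adding 45 calendar days to September 8, 2008 gives October 23, 2008.
October 23, 2008 falls on a Thursday. The rules make no weekend/holiday allowance, so it remains October 23, 2008.
The final due date is October 23, 2008.

October 23, 2008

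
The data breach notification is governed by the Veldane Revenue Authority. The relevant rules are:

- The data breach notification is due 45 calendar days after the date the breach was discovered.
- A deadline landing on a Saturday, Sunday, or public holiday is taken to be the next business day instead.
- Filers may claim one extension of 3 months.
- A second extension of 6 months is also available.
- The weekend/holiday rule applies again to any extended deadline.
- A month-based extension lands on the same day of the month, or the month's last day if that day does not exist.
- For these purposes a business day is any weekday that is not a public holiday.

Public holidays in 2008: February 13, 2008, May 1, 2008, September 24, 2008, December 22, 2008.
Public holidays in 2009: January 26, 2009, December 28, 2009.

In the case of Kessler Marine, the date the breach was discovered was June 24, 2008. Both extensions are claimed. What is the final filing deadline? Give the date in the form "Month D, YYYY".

Trigger date June 24, 2008 + 45 calendar days = August 8, 2008.
Since August 8, 2008 is a Friday and not a holiday, the date is unchanged.
The 3 months extension carries August 8, 2008 to November 8, 2008.
November 8, 2008 is a Saturday; the next business day is November 10, 2008 (Monday).
Add 6 months to November 10, 2008: May 10, 2009.
Because May 10, 2009 is a Sunday, the deadline becomes May 11, 2009 (Monday).
The final due date is May 11, 2009.

May 11, 2009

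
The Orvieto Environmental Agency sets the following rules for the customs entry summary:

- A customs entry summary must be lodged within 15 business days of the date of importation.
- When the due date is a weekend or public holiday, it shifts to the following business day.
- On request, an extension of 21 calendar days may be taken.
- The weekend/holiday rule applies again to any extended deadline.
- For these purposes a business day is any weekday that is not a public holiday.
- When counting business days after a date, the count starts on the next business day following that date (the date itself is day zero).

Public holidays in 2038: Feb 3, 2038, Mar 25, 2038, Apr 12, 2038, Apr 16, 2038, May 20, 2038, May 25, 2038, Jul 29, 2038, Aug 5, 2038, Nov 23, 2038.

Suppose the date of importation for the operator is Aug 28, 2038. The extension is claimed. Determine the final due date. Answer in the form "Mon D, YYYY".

Starting the day after Aug 28, 2038 and counting 15 business days lands on Sep 17, 2038.
Sep 17, 2038 is a Friday and not a listed holiday, so it stands.
Applying the 21-calendar-day extension: Sep 17, 2038 + 21 days = Oct 8, 2038.
Oct 8, 2038 (Friday) is already a business day.
So the filing is due Oct 8, 2038.

Oct 8, 2038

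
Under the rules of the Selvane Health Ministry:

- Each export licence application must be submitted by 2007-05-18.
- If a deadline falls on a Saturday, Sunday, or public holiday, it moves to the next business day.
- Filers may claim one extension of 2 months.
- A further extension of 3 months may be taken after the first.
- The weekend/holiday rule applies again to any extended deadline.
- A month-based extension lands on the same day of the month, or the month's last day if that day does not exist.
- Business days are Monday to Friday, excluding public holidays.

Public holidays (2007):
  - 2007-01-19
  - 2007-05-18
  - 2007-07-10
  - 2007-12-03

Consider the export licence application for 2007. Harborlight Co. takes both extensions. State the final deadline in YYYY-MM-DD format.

The stated deadline is 2007-05-18.
Because 2007-05-18 is a listed holiday, the deadline becomes 2007-05-21 (Monday).
The 2 months extension carries 2007-05-21 to 2007-07-21.
Because 2007-07-21 is a Saturday, the deadline becomes 2007-07-23 (Monday).
Add 3 months to 2007-07-23: 2007-10-23.
2007-10-23 falls on a Tuesday, which is a business day, so no adjustment is needed.
Deadline: 2007-10-23.

2007-10-23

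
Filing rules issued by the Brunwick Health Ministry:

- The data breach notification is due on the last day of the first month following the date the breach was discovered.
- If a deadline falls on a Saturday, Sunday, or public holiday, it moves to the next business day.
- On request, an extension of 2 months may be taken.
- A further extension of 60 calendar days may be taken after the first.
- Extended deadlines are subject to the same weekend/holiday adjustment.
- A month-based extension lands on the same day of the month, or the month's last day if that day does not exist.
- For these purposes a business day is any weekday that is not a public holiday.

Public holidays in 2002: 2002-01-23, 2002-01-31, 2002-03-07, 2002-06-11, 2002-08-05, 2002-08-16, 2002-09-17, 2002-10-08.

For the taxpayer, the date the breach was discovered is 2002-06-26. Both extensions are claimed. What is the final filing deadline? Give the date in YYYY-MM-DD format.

1 month after 2002-06-26 is July 2002; that month ends on 2002-07-31.
2002-07-31 is a Wednesday and not a listed holiday, so it stands.
Applying the 2 months extension: 2 months after 2002-07-31 is 2002-09-30 (day 31 does not exist in September, so the month's last day is used).
2002-09-30 (Monday) is already a business day.
Applying the 60-calendar-day extension: 2002-09-30 + 60 days = 2002-11-29.
2002-11-29 is a Friday and not a listed holiday, so it stands.
Deadline: 2002-11-29.

2002-11-29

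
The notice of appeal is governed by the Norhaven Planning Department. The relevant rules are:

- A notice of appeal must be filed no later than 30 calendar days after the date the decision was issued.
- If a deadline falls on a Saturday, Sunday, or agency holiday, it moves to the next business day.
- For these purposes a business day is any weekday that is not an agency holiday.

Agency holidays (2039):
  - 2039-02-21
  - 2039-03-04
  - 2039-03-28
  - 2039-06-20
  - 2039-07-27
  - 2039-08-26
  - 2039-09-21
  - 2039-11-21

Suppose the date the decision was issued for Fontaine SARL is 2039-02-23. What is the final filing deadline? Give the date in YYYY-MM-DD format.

From 2039-02-23, 30 calendar days later is 2039-03-25.
2039-03-25 falls on a Friday, which is a business day, so no adjustment is needed.
So the filing is due 2039-03-25.

2039-03-25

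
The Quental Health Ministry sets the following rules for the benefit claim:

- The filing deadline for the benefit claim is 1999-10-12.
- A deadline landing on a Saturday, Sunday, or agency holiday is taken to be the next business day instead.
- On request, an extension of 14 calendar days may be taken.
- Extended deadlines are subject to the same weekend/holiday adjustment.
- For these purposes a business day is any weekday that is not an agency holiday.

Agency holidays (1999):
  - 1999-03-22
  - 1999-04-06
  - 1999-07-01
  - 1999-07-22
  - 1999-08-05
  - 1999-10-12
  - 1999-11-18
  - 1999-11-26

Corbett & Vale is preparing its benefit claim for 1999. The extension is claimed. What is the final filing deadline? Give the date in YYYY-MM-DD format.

The statutory due date is 1999-10-12.
1999-10-12 is a listed holiday, so it moves to the next business day, 1999-10-13 (Wednesday).
With the 14-day extension, 1999-10-13 becomes 1999-10-27.
1999-10-27 (Wednesday) is already a business day.
Final deadline: 1999-10-27.

1999-10-27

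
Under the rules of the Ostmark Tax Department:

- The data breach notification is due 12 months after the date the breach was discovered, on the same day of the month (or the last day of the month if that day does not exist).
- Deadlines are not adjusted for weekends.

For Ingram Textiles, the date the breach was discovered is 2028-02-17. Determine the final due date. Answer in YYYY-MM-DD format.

12 months after 2028-02-17, on the same day of the month, is 2029-02-17.
2029-02-17 is a Saturday; no weekend or holiday adjustment applies.
The final due date is 2029-02-17.

2029-02-17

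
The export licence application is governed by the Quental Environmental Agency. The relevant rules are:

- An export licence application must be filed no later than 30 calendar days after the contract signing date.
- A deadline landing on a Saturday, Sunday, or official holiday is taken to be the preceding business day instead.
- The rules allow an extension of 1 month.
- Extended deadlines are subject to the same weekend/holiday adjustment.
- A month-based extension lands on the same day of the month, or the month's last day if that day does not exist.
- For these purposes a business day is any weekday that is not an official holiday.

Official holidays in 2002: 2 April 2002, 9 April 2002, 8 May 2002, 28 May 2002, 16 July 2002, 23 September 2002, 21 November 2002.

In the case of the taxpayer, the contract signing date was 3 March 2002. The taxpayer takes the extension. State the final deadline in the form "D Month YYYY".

From 3 March 2002, 30 calendar days later is 2 April 2002.
Because 2 April 2002 is a listed holiday, the deadline becomes 1 April 2002 (Monday).
Applying the 1 month extension: 1 month after 1 April 2002 is 1 May 2002.
Since 1 May 2002 is a Wednesday and not a holiday, the date is unchanged.
The final due date is 1 May 2002.

1 May 2002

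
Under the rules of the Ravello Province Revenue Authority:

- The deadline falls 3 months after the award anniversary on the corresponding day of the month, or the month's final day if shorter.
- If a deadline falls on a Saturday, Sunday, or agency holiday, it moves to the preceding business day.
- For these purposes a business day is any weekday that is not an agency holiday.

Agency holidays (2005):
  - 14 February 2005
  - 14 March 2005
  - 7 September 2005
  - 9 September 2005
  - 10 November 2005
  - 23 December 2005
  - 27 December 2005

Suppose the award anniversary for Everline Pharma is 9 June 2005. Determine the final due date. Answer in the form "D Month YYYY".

8 September 2005

3 months after 9 June 2005, on the same day of the month, is 9 September 2005.
9 September 2005 is a listed holiday, so it moves to the preceding business day, 8 September 2005 (Thursday).
Deadline: 8 September 2005.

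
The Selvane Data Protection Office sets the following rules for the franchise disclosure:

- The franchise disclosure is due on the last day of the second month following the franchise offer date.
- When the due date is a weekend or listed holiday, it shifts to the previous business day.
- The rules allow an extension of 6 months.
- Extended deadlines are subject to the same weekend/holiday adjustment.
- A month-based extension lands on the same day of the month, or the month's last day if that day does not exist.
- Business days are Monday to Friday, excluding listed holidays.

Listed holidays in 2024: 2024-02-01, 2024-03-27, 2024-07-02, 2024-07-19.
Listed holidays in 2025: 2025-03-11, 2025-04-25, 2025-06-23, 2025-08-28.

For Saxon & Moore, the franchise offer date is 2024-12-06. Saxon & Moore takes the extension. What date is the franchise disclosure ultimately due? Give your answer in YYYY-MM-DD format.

2 months after 2024-12-06 is February 2025; that month ends on 2025-02-28.
2025-02-28 (Friday) is already a business day.
Applying the 6 months extension: 6 months after 2025-02-28 is 2025-08-28.
2025-08-28 is a listed holiday, so it moves to the preceding business day, 2025-08-27 (Wednesday).
So the filing is due 2025-08-27.

2025-08-27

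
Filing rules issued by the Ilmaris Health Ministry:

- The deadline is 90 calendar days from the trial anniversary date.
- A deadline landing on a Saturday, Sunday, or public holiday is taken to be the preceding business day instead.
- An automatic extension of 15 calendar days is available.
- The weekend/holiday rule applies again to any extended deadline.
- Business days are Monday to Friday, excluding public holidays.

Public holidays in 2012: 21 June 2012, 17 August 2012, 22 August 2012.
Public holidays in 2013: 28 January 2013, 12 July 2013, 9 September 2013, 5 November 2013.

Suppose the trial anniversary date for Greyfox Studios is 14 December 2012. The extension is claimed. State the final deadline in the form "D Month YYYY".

90 calendar days after 14 December 2012 is 14 March 2013.
14 March 2013 (Thursday) is already a business day.
Applying the 15-calendar-day extension: 14 March 2013 + 15 days = 29 March 2013.
29 March 2013 (Friday) is already a business day.
Final deadline: 29 March 2013.

29 March 2013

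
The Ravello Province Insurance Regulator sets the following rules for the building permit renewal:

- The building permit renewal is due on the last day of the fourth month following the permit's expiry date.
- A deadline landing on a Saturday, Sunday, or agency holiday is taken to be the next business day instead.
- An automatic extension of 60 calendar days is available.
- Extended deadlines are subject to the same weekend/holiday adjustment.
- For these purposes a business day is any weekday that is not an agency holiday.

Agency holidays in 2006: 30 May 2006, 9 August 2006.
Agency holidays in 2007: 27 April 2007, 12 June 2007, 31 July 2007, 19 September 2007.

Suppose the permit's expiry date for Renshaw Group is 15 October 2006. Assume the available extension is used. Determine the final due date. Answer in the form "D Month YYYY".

The fourth month after 15 October 2006 is February 2007, whose last day is 28 February 2007.
Since 28 February 2007 is a Wednesday and not a holiday, the date is unchanged.
Add the 60 calendar-day extension to 28 February 2007: 29 April 2007.
29 April 2007 falls on a Sunday. Rolling to the next business day gives 30 April 2007, a Monday.
The final due date is 30 April 2007.

30 April 2007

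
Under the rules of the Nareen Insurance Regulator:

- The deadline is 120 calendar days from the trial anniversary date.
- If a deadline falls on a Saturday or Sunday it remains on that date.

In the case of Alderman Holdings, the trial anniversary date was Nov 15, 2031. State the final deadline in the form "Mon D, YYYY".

Adding 120 calendar days to Nov 15, 2031 gives Mar 14, 2032.
Mar 14, 2032 is a Sunday; no weekend or holiday adjustment applies.
Deadline: Mar 14, 2032.

Mar 14, 2032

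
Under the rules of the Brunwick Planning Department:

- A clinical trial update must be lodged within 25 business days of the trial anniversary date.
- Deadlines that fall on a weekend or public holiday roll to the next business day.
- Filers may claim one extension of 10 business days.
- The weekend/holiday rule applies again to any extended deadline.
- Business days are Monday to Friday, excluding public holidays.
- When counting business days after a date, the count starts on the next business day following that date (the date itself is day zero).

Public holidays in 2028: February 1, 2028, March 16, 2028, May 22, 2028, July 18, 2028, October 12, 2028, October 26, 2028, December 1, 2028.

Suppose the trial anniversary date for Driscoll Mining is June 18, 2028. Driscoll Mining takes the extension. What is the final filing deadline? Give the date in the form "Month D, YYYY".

August 7, 2028

25 business days after June 18, 2028, excluding weekends and holidays, is July 24, 2028.
July 24, 2028 (Monday) is already a business day.
The 10-business-day extension runs from July 24, 2028 to August 7, 2028.
August 7, 2028 (Monday) is already a business day.
Final deadline: August 7, 2028.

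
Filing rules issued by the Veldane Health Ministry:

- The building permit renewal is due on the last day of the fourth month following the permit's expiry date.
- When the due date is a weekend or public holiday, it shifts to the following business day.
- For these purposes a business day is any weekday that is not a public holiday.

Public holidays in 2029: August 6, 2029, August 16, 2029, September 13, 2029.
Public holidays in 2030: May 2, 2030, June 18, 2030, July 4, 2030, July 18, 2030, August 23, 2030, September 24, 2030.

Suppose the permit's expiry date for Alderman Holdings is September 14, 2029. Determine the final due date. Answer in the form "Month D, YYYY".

4 months after September 14, 2029 falls in January 2030; the last day of that month is January 31, 2030.
January 31, 2030 is a Thursday and not a listed holiday, so it stands.
Final deadline: January 31, 2030.

January 31, 2030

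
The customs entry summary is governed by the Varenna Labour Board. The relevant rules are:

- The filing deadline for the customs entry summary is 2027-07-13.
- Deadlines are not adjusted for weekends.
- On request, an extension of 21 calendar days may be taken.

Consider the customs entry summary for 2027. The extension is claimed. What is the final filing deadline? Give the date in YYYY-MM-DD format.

2027-08-03

The statutory due date is 2027-07-13.
No adjustment is made for weekends or holidays, so 2027-07-13 stands.
The 21-calendar-day extension moves the deadline from 2027-07-13 to 2027-08-03.
2027-08-03 falls on a Tuesday. The rules make no weekend/holiday allowance, so it remains 2027-08-03.
Final deadline: 2027-08-03.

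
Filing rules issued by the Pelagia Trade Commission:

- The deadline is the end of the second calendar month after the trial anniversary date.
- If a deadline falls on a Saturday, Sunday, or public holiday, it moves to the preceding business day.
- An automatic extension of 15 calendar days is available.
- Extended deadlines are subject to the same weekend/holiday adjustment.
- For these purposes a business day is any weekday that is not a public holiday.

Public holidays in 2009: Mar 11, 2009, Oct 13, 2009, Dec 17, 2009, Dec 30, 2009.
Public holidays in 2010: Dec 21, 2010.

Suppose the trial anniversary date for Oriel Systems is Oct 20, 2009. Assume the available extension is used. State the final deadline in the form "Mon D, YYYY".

The second month after Oct 20, 2009 is December 2009, whose last day is Dec 31, 2009.
Since Dec 31, 2009 is a Thursday and not a holiday, the date is unchanged.
The 15-calendar-day extension moves the deadline from Dec 31, 2009 to Jan 15, 2010.
Jan 15, 2010 falls on a Friday, which is a business day, so no adjustment is needed.
Deadline: Jan 15, 2010.

Jan 15, 2010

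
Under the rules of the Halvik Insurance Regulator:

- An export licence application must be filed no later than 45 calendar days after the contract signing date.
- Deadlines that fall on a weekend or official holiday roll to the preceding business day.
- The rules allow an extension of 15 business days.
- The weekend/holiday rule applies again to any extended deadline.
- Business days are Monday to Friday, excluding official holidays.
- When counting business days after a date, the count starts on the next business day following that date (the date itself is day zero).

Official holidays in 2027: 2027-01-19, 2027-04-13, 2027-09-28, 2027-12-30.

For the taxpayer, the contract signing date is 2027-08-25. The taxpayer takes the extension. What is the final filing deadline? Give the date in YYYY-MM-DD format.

2027-10-29

Adding 45 calendar days to 2027-08-25 gives 2027-10-09.
Because 2027-10-09 is a Saturday, the deadline becomes 2027-10-08 (Friday).
Applying the 15-business-day extension: 15 business days after 2027-10-08 is 2027-10-29.
Since 2027-10-29 is a Friday and not a holiday, the date is unchanged.
Final deadline: 2027-10-29.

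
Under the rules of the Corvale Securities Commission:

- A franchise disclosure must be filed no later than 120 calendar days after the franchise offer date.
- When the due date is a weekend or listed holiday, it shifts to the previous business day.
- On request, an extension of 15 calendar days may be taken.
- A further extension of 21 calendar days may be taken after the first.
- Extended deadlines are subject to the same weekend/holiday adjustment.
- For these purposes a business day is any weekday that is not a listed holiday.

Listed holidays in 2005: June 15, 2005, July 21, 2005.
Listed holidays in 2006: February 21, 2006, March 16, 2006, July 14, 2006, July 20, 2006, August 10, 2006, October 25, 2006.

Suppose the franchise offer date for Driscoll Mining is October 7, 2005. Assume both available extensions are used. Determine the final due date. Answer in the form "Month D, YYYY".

March 10, 2006

120 calendar days after October 7, 2005 is February 4, 2006.
February 4, 2006 falls on a Saturday. Rolling to the preceding business day gives February 3, 2006, a Friday.
The 15-calendar-day extension moves the deadline from February 3, 2006 to February 18, 2006.
February 18, 2006 is a Saturday; the preceding business day is February 17, 2006 (Friday).
Add the 21 calendar-day extension to February 17, 2006: March 10, 2006.
March 10, 2006 falls on a Friday, which is a business day, so no adjustment is needed.
The final due date is March 10, 2006.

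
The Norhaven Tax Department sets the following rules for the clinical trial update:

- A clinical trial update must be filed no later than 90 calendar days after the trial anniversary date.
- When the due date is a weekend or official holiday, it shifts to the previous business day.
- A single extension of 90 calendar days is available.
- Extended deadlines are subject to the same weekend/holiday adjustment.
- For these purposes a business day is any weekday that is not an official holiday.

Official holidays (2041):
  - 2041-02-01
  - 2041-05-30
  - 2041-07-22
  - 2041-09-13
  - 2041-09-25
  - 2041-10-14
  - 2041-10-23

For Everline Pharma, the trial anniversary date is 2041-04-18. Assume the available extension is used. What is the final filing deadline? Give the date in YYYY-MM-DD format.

2041-10-15

Adding 90 calendar days to 2041-04-18 gives 2041-07-17.
Since 2041-07-17 is a Wednesday and not a holiday, the date is unchanged.
With the 90-day extension, 2041-07-17 becomes 2041-10-15.
2041-10-15 falls on a Tuesday, which is a business day, so no adjustment is needed.
Final deadline: 2041-10-15.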